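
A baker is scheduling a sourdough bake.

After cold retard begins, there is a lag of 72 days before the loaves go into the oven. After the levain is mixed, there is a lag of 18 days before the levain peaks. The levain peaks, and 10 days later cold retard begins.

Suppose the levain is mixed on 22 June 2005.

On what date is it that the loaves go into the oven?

30 September 2005

The levain is mixed: Jun 22, 2005.
The levain peaks: Jun 22, 2005 + 18 days = Jul 10, 2005.
Cold retard begins: Jul 10, 2005 + 10 days = Jul 20, 2005.
The loaves go into the oven: Jul 20, 2005 + 72 days = Sep 30, 2005.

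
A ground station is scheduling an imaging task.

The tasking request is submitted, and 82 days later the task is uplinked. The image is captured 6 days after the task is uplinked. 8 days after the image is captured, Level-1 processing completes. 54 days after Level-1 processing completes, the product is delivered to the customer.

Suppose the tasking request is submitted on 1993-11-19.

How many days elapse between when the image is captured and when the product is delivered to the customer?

Causal path: the image is captured → Level-1 processing completes → the product is delivered to the customer.
Total delay along the path: 8 + 54 = 62 days.

62 days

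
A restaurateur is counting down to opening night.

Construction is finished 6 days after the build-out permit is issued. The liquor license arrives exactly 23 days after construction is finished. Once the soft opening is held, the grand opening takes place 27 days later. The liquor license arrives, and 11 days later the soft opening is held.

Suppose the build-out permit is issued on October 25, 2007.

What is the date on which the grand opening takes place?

The build-out permit is issued: Oct 25, 2007.
Construction is finished: Oct 25, 2007 + 6 days = Oct 31, 2007.
The liquor license arrives: Oct 31, 2007 + 23 days = Nov 23, 2007.
The soft opening is held: Nov 23, 2007 + 11 days = Dec 4, 2007.
The grand opening takes place: Dec 4, 2007 + 27 days = Dec 31, 2007.

December 31, 2007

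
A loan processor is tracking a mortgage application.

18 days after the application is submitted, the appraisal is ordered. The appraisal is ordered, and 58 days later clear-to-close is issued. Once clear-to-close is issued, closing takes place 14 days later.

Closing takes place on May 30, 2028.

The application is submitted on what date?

Closing takes place: May 30, 2028.
Clear-to-close is issued: May 30, 2028 − 14 days = May 16, 2028.
The appraisal is ordered: May 16, 2028 − 58 days = Mar 19, 2028.
The application is submitted: Mar 19, 2028 − 18 days = Mar 1, 2028.

March 1, 2028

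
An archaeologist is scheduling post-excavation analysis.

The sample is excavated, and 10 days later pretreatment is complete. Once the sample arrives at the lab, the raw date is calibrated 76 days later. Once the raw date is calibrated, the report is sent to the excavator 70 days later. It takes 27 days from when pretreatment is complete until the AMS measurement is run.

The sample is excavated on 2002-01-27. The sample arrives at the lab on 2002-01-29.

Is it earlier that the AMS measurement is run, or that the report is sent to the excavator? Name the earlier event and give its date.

The AMS measurement is run — 2002-03-05

The sample is excavated: Jan 27, 2002.
Pretreatment is complete: Jan 27, 2002 + 10 days = Feb 6, 2002.
The AMS measurement is run: Feb 6, 2002 + 27 days = Mar 5, 2002.
The sample arrives at the lab: Jan 29, 2002.
The raw date is calibrated: Jan 29, 2002 + 76 days = Apr 15, 2002.
The report is sent to the excavator: Apr 15, 2002 + 70 days = Jun 24, 2002.
Comparing: the AMS measurement is run on Mar 5, 2002 vs the report is sent to the excavator on Jun 24, 2002. Earlier: the AMS measurement is run.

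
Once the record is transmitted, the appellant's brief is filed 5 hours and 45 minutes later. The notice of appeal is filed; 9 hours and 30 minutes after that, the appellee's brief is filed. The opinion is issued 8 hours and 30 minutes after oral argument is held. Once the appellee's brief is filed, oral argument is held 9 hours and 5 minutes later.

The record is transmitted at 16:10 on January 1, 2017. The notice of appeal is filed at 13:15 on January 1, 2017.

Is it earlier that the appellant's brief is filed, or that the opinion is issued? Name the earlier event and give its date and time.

The appellant's brief is filed — 21:55 on January 1, 2017

The record is transmitted: 16:10 Jan 1, 2017.
The appellant's brief is filed: 16:10 Jan 1, 2017 + 5h45m = 21:55 Jan 1, 2017.
The notice of appeal is filed: 13:15 Jan 1, 2017.
The appellee's brief is filed: 13:15 Jan 1, 2017 + 9h30m = 22:45 Jan 1, 2017.
Oral argument is held: 22:45 Jan 1, 2017 + 9h05m = 07:50 Jan 2, 2017.
The opinion is issued: 07:50 Jan 2, 2017 + 8h30m = 16:20 Jan 2, 2017.
Comparing: the appellant's brief is filed at 21:55 Jan 1, 2017 vs the opinion is issued at 16:20 Jan 2, 2017. Earlier: the appellant's brief is filed.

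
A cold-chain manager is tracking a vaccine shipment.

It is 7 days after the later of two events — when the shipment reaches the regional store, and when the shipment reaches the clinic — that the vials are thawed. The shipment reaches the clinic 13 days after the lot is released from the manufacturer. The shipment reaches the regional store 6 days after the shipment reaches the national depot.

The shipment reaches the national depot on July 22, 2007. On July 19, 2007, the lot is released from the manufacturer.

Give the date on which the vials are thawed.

The shipment reaches the national depot: Jul 22, 2007.
The shipment reaches the regional store: Jul 22, 2007 + 6 days = Jul 28, 2007.
The lot is released from the manufacturer: Jul 19, 2007.
The shipment reaches the clinic: Jul 19, 2007 + 13 days = Aug 1, 2007.
Both prerequisites met — the shipment reaches the regional store (Jul 28, 2007), the shipment reaches the clinic (Aug 1, 2007); the later is Aug 1, 2007.
The vials are thawed: Aug 1, 2007 + 7 days = Aug 8, 2007.

August 8, 2007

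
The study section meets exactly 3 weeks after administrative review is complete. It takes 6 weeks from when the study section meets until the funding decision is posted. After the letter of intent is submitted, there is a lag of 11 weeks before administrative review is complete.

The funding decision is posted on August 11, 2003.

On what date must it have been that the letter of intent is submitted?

March 24, 2003

The funding decision is posted: Aug 11, 2003.
The study section meets: Aug 11, 2003 − 6 weeks = Jun 30, 2003.
Administrative review is complete: Jun 30, 2003 − 3 weeks = Jun 9, 2003.
The letter of intent is submitted: Jun 9, 2003 − 11 weeks = Mar 24, 2003.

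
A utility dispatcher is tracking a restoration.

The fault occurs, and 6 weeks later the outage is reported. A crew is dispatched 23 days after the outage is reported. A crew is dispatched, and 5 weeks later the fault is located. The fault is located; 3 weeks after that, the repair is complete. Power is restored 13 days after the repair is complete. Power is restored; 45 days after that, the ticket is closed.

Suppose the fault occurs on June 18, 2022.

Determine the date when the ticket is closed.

The fault occurs: Jun 18, 2022.
The outage is reported: Jun 18, 2022 + 6 weeks = Jul 30, 2022.
A crew is dispatched: Jul 30, 2022 + 23 days = Aug 22, 2022.
The fault is located: Aug 22, 2022 + 5 weeks = Sep 26, 2022.
The repair is complete: Sep 26, 2022 + 3 weeks = Oct 17, 2022.
Power is restored: Oct 17, 2022 + 13 days = Oct 30, 2022.
The ticket is closed: Oct 30, 2022 + 45 days = Dec 14, 2022.

December 14, 2022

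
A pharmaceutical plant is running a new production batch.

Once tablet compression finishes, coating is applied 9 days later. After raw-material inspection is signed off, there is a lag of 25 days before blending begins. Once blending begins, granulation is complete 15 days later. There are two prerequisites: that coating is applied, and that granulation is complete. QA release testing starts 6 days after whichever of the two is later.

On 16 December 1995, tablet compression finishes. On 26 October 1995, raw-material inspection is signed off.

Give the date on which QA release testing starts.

Tablet compression finishes: Dec 16, 1995.
Coating is applied: Dec 16, 1995 + 9 days = Dec 25, 1995.
Raw-material inspection is signed off: Oct 26, 1995.
Blending begins: Oct 26, 1995 + 25 days = Nov 20, 1995.
Granulation is complete: Nov 20, 1995 + 15 days = Dec 5, 1995.
Both prerequisites met — coating is applied (Dec 25, 1995), granulation is complete (Dec 5, 1995); the later is Dec 25, 1995.
QA release testing starts: Dec 25, 1995 + 6 days = Dec 31, 1995.

31 December 1995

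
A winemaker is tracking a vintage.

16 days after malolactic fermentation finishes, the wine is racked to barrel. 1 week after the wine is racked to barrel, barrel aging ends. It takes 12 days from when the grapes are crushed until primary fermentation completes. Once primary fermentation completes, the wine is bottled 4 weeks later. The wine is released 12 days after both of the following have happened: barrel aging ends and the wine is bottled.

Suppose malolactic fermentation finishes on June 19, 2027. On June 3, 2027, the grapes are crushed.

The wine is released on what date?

Malolactic fermentation finishes: Jun 19, 2027.
The wine is racked to barrel: Jun 19, 2027 + 16 days = Jul 5, 2027.
Barrel aging ends: Jul 5, 2027 + 1 week = Jul 12, 2027.
The grapes are crushed: Jun 3, 2027.
Primary fermentation completes: Jun 3, 2027 + 12 days = Jun 15, 2027.
The wine is bottled: Jun 15, 2027 + 4 weeks = Jul 13, 2027.
Both prerequisites met — barrel aging ends (Jul 12, 2027), the wine is bottled (Jul 13, 2027); the later is Jul 13, 2027.
The wine is released: Jul 13, 2027 + 12 days = Jul 25, 2027.

July 25, 2027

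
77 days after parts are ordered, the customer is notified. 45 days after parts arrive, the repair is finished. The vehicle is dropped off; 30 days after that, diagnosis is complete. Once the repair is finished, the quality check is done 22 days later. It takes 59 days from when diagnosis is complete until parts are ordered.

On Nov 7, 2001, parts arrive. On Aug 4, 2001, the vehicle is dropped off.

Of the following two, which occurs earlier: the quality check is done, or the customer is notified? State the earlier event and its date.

Parts arrive: Nov 7, 2001.
The repair is finished: Nov 7, 2001 + 45 days = Dec 22, 2001.
The quality check is done: Dec 22, 2001 + 22 days = Jan 13, 2002.
The vehicle is dropped off: Aug 4, 2001.
Diagnosis is complete: Aug 4, 2001 + 30 days = Sep 3, 2001.
Parts are ordered: Sep 3, 2001 + 59 days = Nov 1, 2001.
The customer is notified: Nov 1, 2001 + 77 days = Jan 17, 2002.
Comparing: the quality check is done on Jan 13, 2002 vs the customer is notified on Jan 17, 2002. Earlier: the quality check is done.

The quality check is done — Jan 13, 2002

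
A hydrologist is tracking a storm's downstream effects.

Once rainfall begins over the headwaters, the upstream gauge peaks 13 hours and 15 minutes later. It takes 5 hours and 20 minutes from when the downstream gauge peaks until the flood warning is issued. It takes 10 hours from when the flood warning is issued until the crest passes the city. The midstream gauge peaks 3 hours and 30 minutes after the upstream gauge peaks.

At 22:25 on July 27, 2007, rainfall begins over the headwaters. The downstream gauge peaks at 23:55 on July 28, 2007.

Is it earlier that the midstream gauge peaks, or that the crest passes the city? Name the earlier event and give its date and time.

The midstream gauge peaks — 15:10 on July 28, 2007

Rainfall begins over the headwaters: 22:25 Jul 27, 2007.
The upstream gauge peaks: 22:25 Jul 27, 2007 + 13h15m = 11:40 Jul 28, 2007.
The midstream gauge peaks: 11:40 Jul 28, 2007 + 3h30m = 15:10 Jul 28, 2007.
The downstream gauge peaks: 23:55 Jul 28, 2007.
The flood warning is issued: 23:55 Jul 28, 2007 + 5h20m = 05:15 Jul 29, 2007.
The crest passes the city: 05:15 Jul 29, 2007 + 10h = 15:15 Jul 29, 2007.
Comparing: the midstream gauge peaks at 15:10 Jul 28, 2007 vs the crest passes the city at 15:15 Jul 29, 2007. Earlier: the midstream gauge peaks.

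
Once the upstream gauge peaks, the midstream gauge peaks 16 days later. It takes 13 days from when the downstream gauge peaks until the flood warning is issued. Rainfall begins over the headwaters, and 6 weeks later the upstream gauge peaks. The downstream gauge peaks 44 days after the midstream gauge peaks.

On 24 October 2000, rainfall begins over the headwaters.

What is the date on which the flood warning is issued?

Rainfall begins over the headwaters: Oct 24, 2000.
The upstream gauge peaks: Oct 24, 2000 + 6 weeks = Dec 5, 2000.
The midstream gauge peaks: Dec 5, 2000 + 16 days = Dec 21, 2000.
The downstream gauge peaks: Dec 21, 2000 + 44 days = Feb 3, 2001.
The flood warning is issued: Feb 3, 2001 + 13 days = Feb 16, 2001.

16 February 2001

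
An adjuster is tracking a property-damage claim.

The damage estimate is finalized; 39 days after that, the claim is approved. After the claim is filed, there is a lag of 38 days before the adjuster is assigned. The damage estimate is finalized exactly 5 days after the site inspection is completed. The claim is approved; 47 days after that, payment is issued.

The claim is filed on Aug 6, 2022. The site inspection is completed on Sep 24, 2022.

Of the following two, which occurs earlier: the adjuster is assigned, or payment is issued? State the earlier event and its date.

The adjuster is assigned — Sep 13, 2022

The claim is filed: Aug 6, 2022.
The adjuster is assigned: Aug 6, 2022 + 38 days = Sep 13, 2022.
The site inspection is completed: Sep 24, 2022.
The damage estimate is finalized: Sep 24, 2022 + 5 days = Sep 29, 2022.
The claim is approved: Sep 29, 2022 + 39 days = Nov 7, 2022.
Payment is issued: Nov 7, 2022 + 47 days = Dec 24, 2022.
Comparing: the adjuster is assigned on Sep 13, 2022 vs payment is issued on Dec 24, 2022. Earlier: the adjuster is assigned.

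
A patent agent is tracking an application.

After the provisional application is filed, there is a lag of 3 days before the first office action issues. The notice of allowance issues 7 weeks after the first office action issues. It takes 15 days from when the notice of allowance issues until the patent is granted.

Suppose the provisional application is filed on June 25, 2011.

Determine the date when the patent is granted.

The provisional application is filed: Jun 25, 2011.
The first office action issues: Jun 25, 2011 + 3 days = Jun 28, 2011.
The notice of allowance issues: Jun 28, 2011 + 7 weeks = Aug 16, 2011.
The patent is granted: Aug 16, 2011 + 15 days = Aug 31, 2011.

August 31, 2011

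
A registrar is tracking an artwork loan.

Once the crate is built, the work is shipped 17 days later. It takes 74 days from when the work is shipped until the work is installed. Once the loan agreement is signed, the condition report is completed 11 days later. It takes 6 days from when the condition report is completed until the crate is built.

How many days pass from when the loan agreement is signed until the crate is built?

Causal path: the loan agreement is signed → the condition report is completed → the crate is built.
Total delay along the path: 11 + 6 = 17 days.

17 days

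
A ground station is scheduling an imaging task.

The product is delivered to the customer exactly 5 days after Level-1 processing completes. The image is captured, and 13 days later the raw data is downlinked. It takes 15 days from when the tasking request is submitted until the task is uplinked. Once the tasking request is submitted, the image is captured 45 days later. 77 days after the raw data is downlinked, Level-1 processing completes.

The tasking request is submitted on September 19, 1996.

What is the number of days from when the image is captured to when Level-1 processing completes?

90 days

Causal path: the image is captured → the raw data is downlinked → Level-1 processing completes.
Total delay along the path: 13 + 77 = 90 days.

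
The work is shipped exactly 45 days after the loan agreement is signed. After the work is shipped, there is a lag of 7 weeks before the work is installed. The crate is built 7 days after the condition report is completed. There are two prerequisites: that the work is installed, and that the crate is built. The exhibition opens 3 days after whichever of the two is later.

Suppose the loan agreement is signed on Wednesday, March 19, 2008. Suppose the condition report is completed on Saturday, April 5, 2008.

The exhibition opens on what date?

Tuesday, June 24, 2008

The loan agreement is signed: Mar 19, 2008.
The work is shipped: Mar 19, 2008 + 45 days = May 3, 2008.
The work is installed: May 3, 2008 + 7 weeks = Jun 21, 2008.
The condition report is completed: Apr 5, 2008.
The crate is built: Apr 5, 2008 + 7 days = Apr 12, 2008.
Both prerequisites met — the work is installed (Jun 21, 2008), the crate is built (Apr 12, 2008); the later is Jun 21, 2008.
The exhibition opens: Jun 21, 2008 + 3 days = Jun 24, 2008.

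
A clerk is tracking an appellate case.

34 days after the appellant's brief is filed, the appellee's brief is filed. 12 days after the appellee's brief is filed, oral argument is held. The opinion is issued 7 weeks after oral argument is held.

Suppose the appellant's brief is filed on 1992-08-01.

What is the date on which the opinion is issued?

The appellant's brief is filed: Aug 1, 1992.
The appellee's brief is filed: Aug 1, 1992 + 34 days = Sep 4, 1992.
Oral argument is held: Sep 4, 1992 + 12 days = Sep 16, 1992.
The opinion is issued: Sep 16, 1992 + 7 weeks = Nov 4, 1992.

1992-11-04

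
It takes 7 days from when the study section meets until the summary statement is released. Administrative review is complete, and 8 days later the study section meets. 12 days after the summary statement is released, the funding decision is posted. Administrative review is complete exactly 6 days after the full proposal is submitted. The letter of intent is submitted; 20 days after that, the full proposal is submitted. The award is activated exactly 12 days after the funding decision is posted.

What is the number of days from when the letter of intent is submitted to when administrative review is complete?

26 days

Causal path: the letter of intent is submitted → the full proposal is submitted → administrative review is complete.
Total delay along the path: 20 + 6 = 26 days.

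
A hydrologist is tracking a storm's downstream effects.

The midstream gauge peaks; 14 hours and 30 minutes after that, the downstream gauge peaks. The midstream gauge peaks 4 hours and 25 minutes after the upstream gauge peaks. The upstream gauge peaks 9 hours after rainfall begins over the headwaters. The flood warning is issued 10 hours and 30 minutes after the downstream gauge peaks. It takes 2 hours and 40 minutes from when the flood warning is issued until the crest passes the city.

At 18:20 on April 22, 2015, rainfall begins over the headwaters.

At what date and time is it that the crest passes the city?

11:25 on April 24, 2015

Rainfall begins over the headwaters: 18:20 Apr 22, 2015.
The upstream gauge peaks: 18:20 Apr 22, 2015 + 9h = 03:20 Apr 23, 2015.
The midstream gauge peaks: 03:20 Apr 23, 2015 + 4h25m = 07:45 Apr 23, 2015.
The downstream gauge peaks: 07:45 Apr 23, 2015 + 14h30m = 22:15 Apr 23, 2015.
The flood warning is issued: 22:15 Apr 23, 2015 + 10h30m = 08:45 Apr 24, 2015.
The crest passes the city: 08:45 Apr 24, 2015 + 2h40m = 11:25 Apr 24, 2015.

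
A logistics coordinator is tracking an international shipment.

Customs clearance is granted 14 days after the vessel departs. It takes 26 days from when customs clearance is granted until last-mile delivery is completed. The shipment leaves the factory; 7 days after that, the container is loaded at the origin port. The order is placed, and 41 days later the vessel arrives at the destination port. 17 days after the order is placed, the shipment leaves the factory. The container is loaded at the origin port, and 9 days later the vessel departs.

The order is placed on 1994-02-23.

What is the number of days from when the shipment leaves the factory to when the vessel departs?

Causal path: the shipment leaves the factory → the container is loaded at the origin port → the vessel departs.
Total delay along the path: 7 + 9 = 16 days.

16 days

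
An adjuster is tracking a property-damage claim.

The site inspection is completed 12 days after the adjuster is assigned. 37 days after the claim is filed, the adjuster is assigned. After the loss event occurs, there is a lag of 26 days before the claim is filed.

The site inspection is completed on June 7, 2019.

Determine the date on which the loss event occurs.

March 24, 2019

The site inspection is completed: Jun 7, 2019.
The adjuster is assigned: Jun 7, 2019 − 12 days = May 26, 2019.
The claim is filed: May 26, 2019 − 37 days = Apr 19, 2019.
The loss event occurs: Apr 19, 2019 − 26 days = Mar 24, 2019.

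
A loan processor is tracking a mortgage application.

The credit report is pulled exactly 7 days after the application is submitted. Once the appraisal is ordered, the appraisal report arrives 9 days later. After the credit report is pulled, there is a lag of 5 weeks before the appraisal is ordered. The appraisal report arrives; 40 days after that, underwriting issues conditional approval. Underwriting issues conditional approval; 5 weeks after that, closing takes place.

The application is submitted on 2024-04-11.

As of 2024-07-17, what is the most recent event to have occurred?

Underwriting issues conditional approval

The application is submitted: Apr 11, 2024.
The credit report is pulled: Apr 11, 2024 + 7 days = Apr 18, 2024.
The appraisal is ordered: Apr 18, 2024 + 5 weeks = May 23, 2024.
The appraisal report arrives: May 23, 2024 + 9 days = Jun 1, 2024.
Underwriting issues conditional approval: Jun 1, 2024 + 40 days = Jul 11, 2024.
Closing takes place: Jul 11, 2024 + 5 weeks = Aug 15, 2024.
Jul 17, 2024 falls between when underwriting issues conditional approval (Jul 11, 2024) and when closing takes place (Aug 15, 2024).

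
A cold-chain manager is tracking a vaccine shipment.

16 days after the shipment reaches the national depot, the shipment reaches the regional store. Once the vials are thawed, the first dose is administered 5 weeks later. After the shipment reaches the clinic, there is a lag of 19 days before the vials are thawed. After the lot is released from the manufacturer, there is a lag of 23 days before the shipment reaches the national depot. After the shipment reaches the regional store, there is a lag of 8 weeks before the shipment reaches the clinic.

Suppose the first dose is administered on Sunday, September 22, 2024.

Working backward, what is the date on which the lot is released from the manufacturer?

The first dose is administered: Sep 22, 2024.
The vials are thawed: Sep 22, 2024 − 5 weeks = Aug 18, 2024.
The shipment reaches the clinic: Aug 18, 2024 − 19 days = Jul 30, 2024.
The shipment reaches the regional store: Jul 30, 2024 − 8 weeks = Jun 4, 2024.
The shipment reaches the national depot: Jun 4, 2024 − 16 days = May 19, 2024.
The lot is released from the manufacturer: May 19, 2024 − 23 days = Apr 26, 2024.

Friday, April 26, 2024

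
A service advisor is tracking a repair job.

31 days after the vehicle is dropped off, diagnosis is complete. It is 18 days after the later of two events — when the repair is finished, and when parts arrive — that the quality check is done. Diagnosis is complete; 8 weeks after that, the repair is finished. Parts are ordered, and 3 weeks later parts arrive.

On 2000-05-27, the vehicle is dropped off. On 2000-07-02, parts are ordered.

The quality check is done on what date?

The vehicle is dropped off: May 27, 2000.
Diagnosis is complete: May 27, 2000 + 31 days = Jun 27, 2000.
The repair is finished: Jun 27, 2000 + 8 weeks = Aug 22, 2000.
Parts are ordered: Jul 2, 2000.
Parts arrive: Jul 2, 2000 + 3 weeks = Jul 23, 2000.
Both prerequisites met — the repair is finished (Aug 22, 2000), parts arrive (Jul 23, 2000); the later is Aug 22, 2000.
The quality check is done: Aug 22, 2000 + 18 days = Sep 9, 2000.

2000-09-09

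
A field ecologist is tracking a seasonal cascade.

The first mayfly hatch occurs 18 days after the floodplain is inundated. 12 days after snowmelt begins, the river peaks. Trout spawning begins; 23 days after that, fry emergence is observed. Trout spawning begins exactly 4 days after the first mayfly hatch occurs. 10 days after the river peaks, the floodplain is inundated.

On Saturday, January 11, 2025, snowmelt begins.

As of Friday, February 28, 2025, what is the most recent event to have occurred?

Snowmelt begins: Jan 11, 2025.
The river peaks: Jan 11, 2025 + 12 days = Jan 23, 2025.
The floodplain is inundated: Jan 23, 2025 + 10 days = Feb 2, 2025.
The first mayfly hatch occurs: Feb 2, 2025 + 18 days = Feb 20, 2025.
Trout spawning begins: Feb 20, 2025 + 4 days = Feb 24, 2025.
Fry emergence is observed: Feb 24, 2025 + 23 days = Mar 19, 2025.
Feb 28, 2025 falls between when trout spawning begins (Feb 24, 2025) and when fry emergence is observed (Mar 19, 2025).

Trout spawning begins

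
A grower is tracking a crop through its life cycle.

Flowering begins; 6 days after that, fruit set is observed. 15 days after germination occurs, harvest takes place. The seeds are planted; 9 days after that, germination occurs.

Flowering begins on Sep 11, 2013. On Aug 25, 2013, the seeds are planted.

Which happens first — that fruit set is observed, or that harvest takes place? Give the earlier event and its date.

Fruit set is observed — Sep 17, 2013

Flowering begins: Sep 11, 2013.
Fruit set is observed: Sep 11, 2013 + 6 days = Sep 17, 2013.
The seeds are planted: Aug 25, 2013.
Germination occurs: Aug 25, 2013 + 9 days = Sep 3, 2013.
Harvest takes place: Sep 3, 2013 + 15 days = Sep 18, 2013.
Comparing: fruit set is observed on Sep 17, 2013 vs harvest takes place on Sep 18, 2013. Earlier: fruit set is observed.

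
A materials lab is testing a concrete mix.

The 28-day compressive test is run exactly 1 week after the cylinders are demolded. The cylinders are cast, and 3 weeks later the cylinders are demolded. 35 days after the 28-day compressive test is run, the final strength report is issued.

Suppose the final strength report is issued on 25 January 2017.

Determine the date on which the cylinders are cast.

23 November 2016

The final strength report is issued: Jan 25, 2017.
The 28-day compressive test is run: Jan 25, 2017 − 35 days = Dec 21, 2016.
The cylinders are demolded: Dec 21, 2016 − 1 week = Dec 14, 2016.
The cylinders are cast: Dec 14, 2016 − 3 weeks = Nov 23, 2016.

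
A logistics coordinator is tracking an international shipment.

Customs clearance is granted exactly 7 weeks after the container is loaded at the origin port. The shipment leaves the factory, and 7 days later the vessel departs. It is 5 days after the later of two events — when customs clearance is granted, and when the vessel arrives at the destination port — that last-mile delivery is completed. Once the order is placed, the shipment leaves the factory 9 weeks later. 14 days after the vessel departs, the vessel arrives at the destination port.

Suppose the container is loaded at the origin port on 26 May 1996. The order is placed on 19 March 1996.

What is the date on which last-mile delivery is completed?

The container is loaded at the origin port: May 26, 1996.
Customs clearance is granted: May 26, 1996 + 7 weeks = Jul 14, 1996.
The order is placed: Mar 19, 1996.
The shipment leaves the factory: Mar 19, 1996 + 9 weeks = May 21, 1996.
The vessel departs: May 21, 1996 + 7 days = May 28, 1996.
The vessel arrives at the destination port: May 28, 1996 + 14 days = Jun 11, 1996.
Both prerequisites met — customs clearance is granted (Jul 14, 1996), the vessel arrives at the destination port (Jun 11, 1996); the later is Jul 14, 1996.
Last-mile delivery is completed: Jul 14, 1996 + 5 days = Jul 19, 1996.

19 July 1996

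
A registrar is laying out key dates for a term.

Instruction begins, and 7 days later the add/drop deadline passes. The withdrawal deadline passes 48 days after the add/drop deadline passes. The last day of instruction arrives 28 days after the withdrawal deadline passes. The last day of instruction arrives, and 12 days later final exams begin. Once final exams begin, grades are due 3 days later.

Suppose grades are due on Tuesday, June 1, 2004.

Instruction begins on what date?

Grades are due: Jun 1, 2004.
Final exams begin: Jun 1, 2004 − 3 days = May 29, 2004.
The last day of instruction arrives: May 29, 2004 − 12 days = May 17, 2004.
The withdrawal deadline passes: May 17, 2004 − 28 days = Apr 19, 2004.
The add/drop deadline passes: Apr 19, 2004 − 48 days = Mar 2, 2004.
Instruction begins: Mar 2, 2004 − 7 days = Feb 24, 2004.

Tuesday, February 24, 2004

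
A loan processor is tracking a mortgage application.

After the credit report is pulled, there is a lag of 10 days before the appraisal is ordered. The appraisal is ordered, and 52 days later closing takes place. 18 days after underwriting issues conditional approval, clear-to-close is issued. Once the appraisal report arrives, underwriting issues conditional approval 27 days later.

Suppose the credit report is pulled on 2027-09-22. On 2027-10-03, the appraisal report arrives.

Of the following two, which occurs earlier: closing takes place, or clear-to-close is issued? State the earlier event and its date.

Clear-to-close is issued — 2027-11-17

The credit report is pulled: Sep 22, 2027.
The appraisal is ordered: Sep 22, 2027 + 10 days = Oct 2, 2027.
Closing takes place: Oct 2, 2027 + 52 days = Nov 23, 2027.
The appraisal report arrives: Oct 3, 2027.
Underwriting issues conditional approval: Oct 3, 2027 + 27 days = Oct 30, 2027.
Clear-to-close is issued: Oct 30, 2027 + 18 days = Nov 17, 2027.
Comparing: closing takes place on Nov 23, 2027 vs clear-to-close is issued on Nov 17, 2027. Earlier: clear-to-close is issued.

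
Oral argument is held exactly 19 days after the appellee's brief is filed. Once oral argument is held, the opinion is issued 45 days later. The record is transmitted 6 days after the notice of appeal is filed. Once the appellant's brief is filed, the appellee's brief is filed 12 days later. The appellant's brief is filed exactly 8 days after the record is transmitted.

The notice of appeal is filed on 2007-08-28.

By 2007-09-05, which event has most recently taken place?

The notice of appeal is filed: Aug 28, 2007.
The record is transmitted: Aug 28, 2007 + 6 days = Sep 3, 2007.
The appellant's brief is filed: Sep 3, 2007 + 8 days = Sep 11, 2007.
The appellee's brief is filed: Sep 11, 2007 + 12 days = Sep 23, 2007.
Oral argument is held: Sep 23, 2007 + 19 days = Oct 12, 2007.
The opinion is issued: Oct 12, 2007 + 45 days = Nov 26, 2007.
Sep 5, 2007 falls between when the record is transmitted (Sep 3, 2007) and when the appellant's brief is filed (Sep 11, 2007).

The record is transmitted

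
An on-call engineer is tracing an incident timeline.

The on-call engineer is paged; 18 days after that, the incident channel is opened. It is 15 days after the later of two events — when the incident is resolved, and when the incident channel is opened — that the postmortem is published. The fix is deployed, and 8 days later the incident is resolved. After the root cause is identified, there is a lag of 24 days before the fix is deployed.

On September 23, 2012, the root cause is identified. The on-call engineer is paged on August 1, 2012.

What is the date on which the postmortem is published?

November 9, 2012

The root cause is identified: Sep 23, 2012.
The fix is deployed: Sep 23, 2012 + 24 days = Oct 17, 2012.
The incident is resolved: Oct 17, 2012 + 8 days = Oct 25, 2012.
The on-call engineer is paged: Aug 1, 2012.
The incident channel is opened: Aug 1, 2012 + 18 days = Aug 19, 2012.
Both prerequisites met — the incident is resolved (Oct 25, 2012), the incident channel is opened (Aug 19, 2012); the later is Oct 25, 2012.
The postmortem is published: Oct 25, 2012 + 15 days = Nov 9, 2012.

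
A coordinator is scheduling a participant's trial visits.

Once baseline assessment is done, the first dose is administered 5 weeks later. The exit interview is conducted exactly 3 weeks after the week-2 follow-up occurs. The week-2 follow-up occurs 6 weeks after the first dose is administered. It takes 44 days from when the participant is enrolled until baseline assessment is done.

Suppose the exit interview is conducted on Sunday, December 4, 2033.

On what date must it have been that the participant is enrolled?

Friday, July 15, 2033

The exit interview is conducted: Dec 4, 2033.
The week-2 follow-up occurs: Dec 4, 2033 − 3 weeks = Nov 13, 2033.
The first dose is administered: Nov 13, 2033 − 6 weeks = Oct 2, 2033.
Baseline assessment is done: Oct 2, 2033 − 5 weeks = Aug 28, 2033.
The participant is enrolled: Aug 28, 2033 − 44 days = Jul 15, 2033.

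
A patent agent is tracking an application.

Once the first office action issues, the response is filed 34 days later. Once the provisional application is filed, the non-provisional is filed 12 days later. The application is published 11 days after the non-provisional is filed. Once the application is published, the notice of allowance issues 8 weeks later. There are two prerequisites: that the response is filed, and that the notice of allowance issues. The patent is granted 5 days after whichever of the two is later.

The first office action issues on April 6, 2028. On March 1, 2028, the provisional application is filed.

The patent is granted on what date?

The first office action issues: Apr 6, 2028.
The response is filed: Apr 6, 2028 + 34 days = May 10, 2028.
The provisional application is filed: Mar 1, 2028.
The non-provisional is filed: Mar 1, 2028 + 12 days = Mar 13, 2028.
The application is published: Mar 13, 2028 + 11 days = Mar 24, 2028.
The notice of allowance issues: Mar 24, 2028 + 8 weeks = May 19, 2028.
Both prerequisites met — the response is filed (May 10, 2028), the notice of allowance issues (May 19, 2028); the later is May 19, 2028.
The patent is granted: May 19, 2028 + 5 days = May 24, 2028.

May 24, 2028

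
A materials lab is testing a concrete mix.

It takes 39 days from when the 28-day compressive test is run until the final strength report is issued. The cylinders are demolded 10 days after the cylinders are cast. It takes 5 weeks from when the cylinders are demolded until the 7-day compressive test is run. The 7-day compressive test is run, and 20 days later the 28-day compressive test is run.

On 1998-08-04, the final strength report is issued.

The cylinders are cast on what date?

1998-04-22

The final strength report is issued: Aug 4, 1998.
The 28-day compressive test is run: Aug 4, 1998 − 39 days = Jun 26, 1998.
The 7-day compressive test is run: Jun 26, 1998 − 20 days = Jun 6, 1998.
The cylinders are demolded: Jun 6, 1998 − 5 weeks = May 2, 1998.
The cylinders are cast: May 2, 1998 − 10 days = Apr 22, 1998.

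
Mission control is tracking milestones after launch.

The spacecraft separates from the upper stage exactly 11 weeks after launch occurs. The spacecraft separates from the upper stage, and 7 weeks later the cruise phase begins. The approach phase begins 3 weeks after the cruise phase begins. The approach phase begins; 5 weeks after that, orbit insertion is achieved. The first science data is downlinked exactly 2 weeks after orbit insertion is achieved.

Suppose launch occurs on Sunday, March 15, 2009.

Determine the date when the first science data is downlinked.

Sunday, September 27, 2009

Launch occurs: Mar 15, 2009.
The spacecraft separates from the upper stage: Mar 15, 2009 + 11 weeks = May 31, 2009.
The cruise phase begins: May 31, 2009 + 7 weeks = Jul 19, 2009.
The approach phase begins: Jul 19, 2009 + 3 weeks = Aug 9, 2009.
Orbit insertion is achieved: Aug 9, 2009 + 5 weeks = Sep 13, 2009.
The first science data is downlinked: Sep 13, 2009 + 2 weeks = Sep 27, 2009.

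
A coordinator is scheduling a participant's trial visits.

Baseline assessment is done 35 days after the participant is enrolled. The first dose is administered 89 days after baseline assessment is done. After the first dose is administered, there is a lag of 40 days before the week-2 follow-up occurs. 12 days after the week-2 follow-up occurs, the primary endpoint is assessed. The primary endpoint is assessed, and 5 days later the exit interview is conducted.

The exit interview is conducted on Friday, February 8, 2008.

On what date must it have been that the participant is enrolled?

Saturday, August 11, 2007

The exit interview is conducted: Feb 8, 2008.
The primary endpoint is assessed: Feb 8, 2008 − 5 days = Feb 3, 2008.
The week-2 follow-up occurs: Feb 3, 2008 − 12 days = Jan 22, 2008.
The first dose is administered: Jan 22, 2008 − 40 days = Dec 13, 2007.
Baseline assessment is done: Dec 13, 2007 − 89 days = Sep 15, 2007.
The participant is enrolled: Sep 15, 2007 − 35 days = Aug 11, 2007.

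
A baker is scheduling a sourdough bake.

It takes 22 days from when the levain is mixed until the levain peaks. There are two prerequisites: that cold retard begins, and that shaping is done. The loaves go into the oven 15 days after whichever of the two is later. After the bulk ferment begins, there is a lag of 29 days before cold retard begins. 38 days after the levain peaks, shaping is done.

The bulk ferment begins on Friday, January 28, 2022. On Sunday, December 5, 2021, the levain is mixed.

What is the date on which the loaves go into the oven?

The bulk ferment begins: Jan 28, 2022.
Cold retard begins: Jan 28, 2022 + 29 days = Feb 26, 2022.
The levain is mixed: Dec 5, 2021.
The levain peaks: Dec 5, 2021 + 22 days = Dec 27, 2021.
Shaping is done: Dec 27, 2021 + 38 days = Feb 3, 2022.
Both prerequisites met — cold retard begins (Feb 26, 2022), shaping is done (Feb 3, 2022); the later is Feb 26, 2022.
The loaves go into the oven: Feb 26, 2022 + 15 days = Mar 13, 2022.

Sunday, March 13, 2022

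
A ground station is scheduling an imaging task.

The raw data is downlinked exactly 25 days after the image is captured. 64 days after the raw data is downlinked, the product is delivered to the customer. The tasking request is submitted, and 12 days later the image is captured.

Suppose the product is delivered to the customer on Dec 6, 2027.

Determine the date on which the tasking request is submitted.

Aug 27, 2027

The product is delivered to the customer: Dec 6, 2027.
The raw data is downlinked: Dec 6, 2027 − 64 days = Oct 3, 2027.
The image is captured: Oct 3, 2027 − 25 days = Sep 8, 2027.
The tasking request is submitted: Sep 8, 2027 − 12 days = Aug 27, 2027.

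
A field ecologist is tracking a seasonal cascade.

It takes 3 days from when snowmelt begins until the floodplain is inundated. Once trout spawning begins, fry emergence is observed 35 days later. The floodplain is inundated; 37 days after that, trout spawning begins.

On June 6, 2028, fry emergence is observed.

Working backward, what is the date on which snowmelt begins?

Fry emergence is observed: Jun 6, 2028.
Trout spawning begins: Jun 6, 2028 − 35 days = May 2, 2028.
The floodplain is inundated: May 2, 2028 − 37 days = Mar 26, 2028.
Snowmelt begins: Mar 26, 2028 − 3 days = Mar 23, 2028.

March 23, 2028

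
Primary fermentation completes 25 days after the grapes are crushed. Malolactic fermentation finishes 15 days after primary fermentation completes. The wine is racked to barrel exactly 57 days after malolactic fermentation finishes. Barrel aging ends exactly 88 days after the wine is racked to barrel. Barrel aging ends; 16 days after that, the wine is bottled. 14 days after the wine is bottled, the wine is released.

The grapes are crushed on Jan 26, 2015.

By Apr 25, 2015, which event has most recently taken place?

The grapes are crushed: Jan 26, 2015.
Primary fermentation completes: Jan 26, 2015 + 25 days = Feb 20, 2015.
Malolactic fermentation finishes: Feb 20, 2015 + 15 days = Mar 7, 2015.
The wine is racked to barrel: Mar 7, 2015 + 57 days = May 3, 2015.
Barrel aging ends: May 3, 2015 + 88 days = Jul 30, 2015.
The wine is bottled: Jul 30, 2015 + 16 days = Aug 15, 2015.
The wine is released: Aug 15, 2015 + 14 days = Aug 29, 2015.
Apr 25, 2015 falls between when malolactic fermentation finishes (Mar 7, 2015) and when the wine is racked to barrel (May 3, 2015).

Malolactic fermentation finishes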